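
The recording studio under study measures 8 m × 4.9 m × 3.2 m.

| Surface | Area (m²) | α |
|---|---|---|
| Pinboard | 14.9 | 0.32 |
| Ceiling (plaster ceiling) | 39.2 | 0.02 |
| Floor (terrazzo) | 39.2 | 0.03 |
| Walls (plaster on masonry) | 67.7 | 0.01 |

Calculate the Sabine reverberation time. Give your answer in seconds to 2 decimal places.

2.73 seconds

Equivalent absorption area: A = 14.9*0.32 + 39.2*0.02 + 39.2*0.03 + 67.7*0.01 = 7.405 m².
Room volume: 125.44 m³.
T = 0.161 V/A = 0.161·125.44/7.405 = 2.73 s.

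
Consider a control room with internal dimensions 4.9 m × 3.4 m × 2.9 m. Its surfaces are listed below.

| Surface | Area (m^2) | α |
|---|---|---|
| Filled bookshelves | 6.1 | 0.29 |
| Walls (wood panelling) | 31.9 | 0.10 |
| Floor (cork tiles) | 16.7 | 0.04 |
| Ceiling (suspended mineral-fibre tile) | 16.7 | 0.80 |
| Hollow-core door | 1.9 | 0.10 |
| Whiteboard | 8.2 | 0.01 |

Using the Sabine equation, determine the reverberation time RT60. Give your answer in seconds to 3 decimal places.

0.404 s

Total absorption A = 6.1·0.29 + 31.9·0.10 + 16.7·0.04 + 16.7·0.80 + 1.9·0.10 + 8.2·0.01
  = 1.769 + 3.190 + 0.668 + 13.360 + 0.190 + 0.082 = 19.259 m^2 sabins.
Volume V = 4.9 × 3.4 × 2.9 = 48.314 m³.
RT60 = 0.161 · V / A = 0.161 × 48.314 / 19.259 = 0.404 s.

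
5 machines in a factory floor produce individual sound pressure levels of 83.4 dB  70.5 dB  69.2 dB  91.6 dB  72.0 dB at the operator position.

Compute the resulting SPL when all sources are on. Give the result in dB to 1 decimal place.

Converting to relative power and adding: 10^(83.4/10) + 10^(70.5/10) + 10^(69.2/10) + 10^(91.6/10) + 10^(72.0/10) = 1.7e+09.
Combined level = 10 log₁₀(1.7e+09) = 92.3 dB.

92.3 dB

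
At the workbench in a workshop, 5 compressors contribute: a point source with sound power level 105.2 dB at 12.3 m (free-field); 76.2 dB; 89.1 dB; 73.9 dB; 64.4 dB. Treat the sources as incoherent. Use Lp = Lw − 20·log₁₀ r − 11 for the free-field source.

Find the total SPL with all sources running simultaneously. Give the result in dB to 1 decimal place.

Source at 12.3 m: Lp = 105.2 − 20·log₁₀(12.3) − 11 = 72.4 dB.
Converting to relative power and adding: 10^(72.4/10) + 10^(76.2/10) + 10^(89.1/10) + 10^(73.9/10) + 10^(64.4/10) = 8.992e+08.
Back to dB: 10·log₁₀ Σ = 89.5 dB.

89.5 dB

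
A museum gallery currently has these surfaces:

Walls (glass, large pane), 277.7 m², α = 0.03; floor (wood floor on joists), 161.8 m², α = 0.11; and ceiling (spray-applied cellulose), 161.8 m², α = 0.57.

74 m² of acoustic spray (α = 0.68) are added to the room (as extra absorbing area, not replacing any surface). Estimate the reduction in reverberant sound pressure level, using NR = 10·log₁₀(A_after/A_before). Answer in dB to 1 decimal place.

A_before = Σ Sᵢαᵢ = 277.7·0.03 + 161.8·0.11 + 161.8·0.57 = 118.355 sabins.
Added absorption = 74 × 0.68 = 50.320 sabins.
A_after = 118.355 + 50.320 = 168.675 sabins.
NR = 10·log₁₀(168.675/118.355) = 1.5 dB.

1.5 dB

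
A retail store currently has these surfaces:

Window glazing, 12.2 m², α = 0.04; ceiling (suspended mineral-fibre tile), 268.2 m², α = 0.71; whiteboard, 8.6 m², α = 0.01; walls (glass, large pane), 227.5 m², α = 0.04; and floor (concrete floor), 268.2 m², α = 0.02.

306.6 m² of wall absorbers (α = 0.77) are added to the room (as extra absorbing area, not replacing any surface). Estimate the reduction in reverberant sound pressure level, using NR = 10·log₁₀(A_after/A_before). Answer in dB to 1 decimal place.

Equivalent absorption area: A_before = 12.2·0.04 + 268.2·0.71 + 8.6·0.01 + 227.5·0.04 + 268.2·0.02 = 205.460 m².
Added absorption = 306.6 × 0.77 = 236.082 sabins.
A_after = 205.460 + 236.082 = 441.542 sabins.
Reduction = 10 log₁₀(A_after/A_before) = 10 log₁₀(2.1490) = 3.3 dB.

3.3 dB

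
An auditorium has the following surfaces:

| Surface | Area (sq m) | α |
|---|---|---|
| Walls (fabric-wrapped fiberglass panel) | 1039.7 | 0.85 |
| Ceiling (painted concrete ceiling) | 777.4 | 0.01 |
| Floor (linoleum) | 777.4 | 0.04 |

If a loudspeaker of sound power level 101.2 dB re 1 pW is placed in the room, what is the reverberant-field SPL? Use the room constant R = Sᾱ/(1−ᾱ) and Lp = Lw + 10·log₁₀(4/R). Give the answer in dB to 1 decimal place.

A = 922.615 sabins; S = 2594.5 sq m.
ᾱ = 0.3556, so room constant R = A/(1−ᾱ) = 1431.743 sq m.
Lp = Lw + 10 log₁₀(4/R) = 101.2 -25.54 = 75.7 dB.

75.7 dB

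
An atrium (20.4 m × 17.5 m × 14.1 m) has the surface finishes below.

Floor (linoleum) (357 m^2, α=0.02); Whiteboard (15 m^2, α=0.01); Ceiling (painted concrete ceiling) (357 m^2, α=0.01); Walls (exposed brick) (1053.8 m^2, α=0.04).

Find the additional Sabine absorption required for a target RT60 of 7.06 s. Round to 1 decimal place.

Total absorption A₁ = 357×0.02 + 15×0.01 + 357×0.01 + 1053.8×0.04
  = 7.140 + 0.150 + 3.570 + 42.152 = 53.012 m^2 sabins.
For T = 7.06 s, need A₂ = 0.161·V/T = 0.161·5033.7/7.06 = 114.791 sabins.
Additional absorption ΔA = 114.791 − 53.012 = 61.8 sabins.

61.8 sabins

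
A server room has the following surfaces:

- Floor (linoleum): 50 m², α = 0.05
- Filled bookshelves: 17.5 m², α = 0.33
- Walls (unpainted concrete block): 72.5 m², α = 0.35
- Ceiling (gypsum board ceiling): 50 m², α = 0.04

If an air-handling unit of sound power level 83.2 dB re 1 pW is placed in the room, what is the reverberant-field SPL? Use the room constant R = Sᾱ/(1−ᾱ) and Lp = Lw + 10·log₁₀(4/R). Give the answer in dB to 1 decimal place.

72.8 dB

Σ(Sᵢαᵢ) = 50·0.05 + 17.5·0.33 + 72.5·0.35 + 50·0.04 = 35.650; total area S = 190.0 m².
ᾱ = 35.650/190.0 = 0.1876; R = Sᾱ/(1−ᾱ) = 35.650/(1−0.1876) = 43.882 m².
Lp = 83.2 + 10·log₁₀(4/43.882) = 83.2 + (-10.40) = 72.8 dB.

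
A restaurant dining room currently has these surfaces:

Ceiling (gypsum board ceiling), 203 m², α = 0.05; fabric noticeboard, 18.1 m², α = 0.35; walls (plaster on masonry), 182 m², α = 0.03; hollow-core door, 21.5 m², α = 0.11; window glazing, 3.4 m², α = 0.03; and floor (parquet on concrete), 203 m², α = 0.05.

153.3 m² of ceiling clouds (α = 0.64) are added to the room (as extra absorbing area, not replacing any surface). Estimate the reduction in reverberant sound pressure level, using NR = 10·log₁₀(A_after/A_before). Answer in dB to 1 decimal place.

5.8 dB

Total absorption A_before = 203·0.05 + 18.1·0.35 + 182·0.03 + 21.5·0.11 + 3.4·0.03 + 203·0.05
  = 10.150 + 6.335 + 5.460 + 2.365 + 0.102 + 10.150 = 34.562 m² sabins.
Treatment contributes 153.3·0.64 = 98.112 sabins.
A_after = 34.562 + 98.112 = 132.674 sabins.
NR = 10·log₁₀(132.674/34.562) = 5.8 dB.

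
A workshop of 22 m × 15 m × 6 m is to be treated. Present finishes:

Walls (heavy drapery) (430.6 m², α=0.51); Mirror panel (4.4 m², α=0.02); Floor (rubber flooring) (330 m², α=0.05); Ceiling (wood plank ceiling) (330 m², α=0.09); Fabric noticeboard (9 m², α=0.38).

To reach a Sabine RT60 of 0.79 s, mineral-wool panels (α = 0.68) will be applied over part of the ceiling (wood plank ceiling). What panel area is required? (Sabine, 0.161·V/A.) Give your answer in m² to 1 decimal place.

227.5

A₁ = Σ Sᵢαᵢ = 430.6·0.51 + 4.4·0.02 + 330·0.05 + 330·0.09 + 9·0.38 = 269.314 sabins.
V = 1980 m³. Target absorption A₂ = 0.161 × 1980 / 0.79 = 403.519 sabins.
Absorption to add: 403.519 − 269.314 = 134.205 sabins.
Net gain per m²: Δα = 0.68 − 0.09 = 0.59.
Area = ΔA/Δα = 134.205/0.59 = 227.5 m².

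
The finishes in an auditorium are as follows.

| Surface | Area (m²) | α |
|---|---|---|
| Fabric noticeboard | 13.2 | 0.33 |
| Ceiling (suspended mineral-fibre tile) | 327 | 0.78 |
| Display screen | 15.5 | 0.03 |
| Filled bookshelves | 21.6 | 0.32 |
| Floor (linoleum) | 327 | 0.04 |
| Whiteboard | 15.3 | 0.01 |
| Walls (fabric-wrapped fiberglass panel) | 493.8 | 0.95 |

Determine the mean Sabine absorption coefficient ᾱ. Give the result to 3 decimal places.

Total surface area S = 1213.4 m².
A = 13.2·0.33 + 327·0.78 + 15.5·0.03 + 21.6·0.32 + 327·0.04 + 15.3·0.01 + 493.8·0.95 = 749.136 sabins.
ᾱ = 749.136 / 1213.4 = 0.617.

0.617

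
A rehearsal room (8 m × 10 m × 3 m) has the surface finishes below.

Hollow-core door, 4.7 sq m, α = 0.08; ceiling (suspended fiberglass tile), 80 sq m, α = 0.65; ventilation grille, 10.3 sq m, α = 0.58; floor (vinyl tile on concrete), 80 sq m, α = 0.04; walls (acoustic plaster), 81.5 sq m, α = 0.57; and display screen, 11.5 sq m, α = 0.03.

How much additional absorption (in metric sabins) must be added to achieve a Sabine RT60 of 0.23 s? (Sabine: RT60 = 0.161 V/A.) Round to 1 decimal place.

Equivalent absorption area: A₁ = 4.7·0.08 + 80·0.65 + 10.3·0.58 + 80·0.04 + 81.5·0.57 + 11.5·0.03 = 108.350 sq m.
V = 240 m³. Required absorption A₂ = 0.161 × 240 / 0.23 = 168.000 sabins.
Shortfall: 168.000 − 108.350 = 59.7 sabins.

59.7 sabins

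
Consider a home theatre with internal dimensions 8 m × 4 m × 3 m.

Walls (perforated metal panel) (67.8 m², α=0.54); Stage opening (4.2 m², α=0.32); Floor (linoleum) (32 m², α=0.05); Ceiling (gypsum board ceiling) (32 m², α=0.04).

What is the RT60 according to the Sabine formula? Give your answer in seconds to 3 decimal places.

Total absorption A = 67.8×0.54 + 4.2×0.32 + 32×0.05 + 32×0.04
  = 36.612 + 1.344 + 1.600 + 1.280 = 40.836 m² sabins.
Room volume: 96 m³.
T = 0.161 V/A = 0.161·96/40.836 = 0.378 s.

0.378 sec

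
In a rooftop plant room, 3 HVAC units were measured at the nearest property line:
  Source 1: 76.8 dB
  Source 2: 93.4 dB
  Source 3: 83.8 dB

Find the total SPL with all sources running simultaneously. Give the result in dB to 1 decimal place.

93.9 dB

Sum in the linear (power) domain: Σ 10^(Lᵢ/10) = 10^(76.8/10) + 10^(93.4/10) + 10^(83.8/10) = 2.476e+09.
L_total = 10·log₁₀(2.476e+09) = 93.9 dB.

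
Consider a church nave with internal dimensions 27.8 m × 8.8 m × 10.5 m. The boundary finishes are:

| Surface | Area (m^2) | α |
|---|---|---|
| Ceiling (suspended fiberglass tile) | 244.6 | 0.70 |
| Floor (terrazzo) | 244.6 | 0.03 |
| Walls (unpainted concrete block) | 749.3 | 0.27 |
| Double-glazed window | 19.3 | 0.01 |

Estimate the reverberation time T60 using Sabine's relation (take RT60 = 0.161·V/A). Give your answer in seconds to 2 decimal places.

A = Σ Sᵢαᵢ = 244.6×0.70 + 244.6×0.03 + 749.3×0.27 + 19.3×0.01 = 381.062 sabins.
V = 27.8·8.8·10.5 = 2568.72 m³.
Sabine: RT60 = 0.161 × 2568.72 / 381.062 = 1.09 s.

1.09 seconds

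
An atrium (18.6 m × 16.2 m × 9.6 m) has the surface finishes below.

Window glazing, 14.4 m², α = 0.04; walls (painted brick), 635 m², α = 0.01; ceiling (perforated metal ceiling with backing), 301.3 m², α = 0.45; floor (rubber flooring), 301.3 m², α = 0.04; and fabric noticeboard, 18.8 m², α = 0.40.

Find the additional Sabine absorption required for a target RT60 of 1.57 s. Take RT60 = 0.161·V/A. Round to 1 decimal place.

134.6 sabins

Summing Sᵢαᵢ: 0.576 + 6.350 + 135.585 + 12.052 + 7.520 → A₁ = 162.083 sabins.
For T = 1.57 s, need A₂ = 0.161·V/T = 0.161·2892.672/1.57 = 296.637 sabins.
Shortfall: 296.637 − 162.083 = 134.6 sabins.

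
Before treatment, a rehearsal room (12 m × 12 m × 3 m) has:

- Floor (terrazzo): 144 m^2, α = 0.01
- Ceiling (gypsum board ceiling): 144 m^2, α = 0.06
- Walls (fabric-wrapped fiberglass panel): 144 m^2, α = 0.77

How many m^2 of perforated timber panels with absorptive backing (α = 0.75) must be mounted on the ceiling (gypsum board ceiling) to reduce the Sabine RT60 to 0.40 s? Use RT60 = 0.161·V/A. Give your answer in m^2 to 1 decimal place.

76.7

A₁ = Σ Sᵢαᵢ = 144×0.01 + 144×0.06 + 144×0.77 = 120.960 sabins.
Required A₂ = 0.161·432/0.40 = 173.880 sabins.
Absorption to add: 173.880 − 120.960 = 52.920 sabins.
Each m^2 of panel replacing the ceiling (gypsum board ceiling) adds (0.75 − 0.06) = 0.69 sabins.
Panel area = 52.920 / 0.69 = 76.7 m^2.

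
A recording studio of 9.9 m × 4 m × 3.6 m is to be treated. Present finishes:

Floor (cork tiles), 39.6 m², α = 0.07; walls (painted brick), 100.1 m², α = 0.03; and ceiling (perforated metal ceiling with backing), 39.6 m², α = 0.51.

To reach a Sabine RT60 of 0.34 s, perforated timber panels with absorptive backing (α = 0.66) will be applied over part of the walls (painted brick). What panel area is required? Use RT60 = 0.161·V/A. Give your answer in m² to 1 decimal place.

65.9

A₁ = Σ Sᵢαᵢ = 39.6×0.07 + 100.1×0.03 + 39.6×0.51 = 25.971 sabins.
Required A₂ = 0.161·142.56/0.34 = 67.506 sabins.
Absorption to add: 67.506 − 25.971 = 41.535 sabins.
Net gain per m²: Δα = 0.66 − 0.03 = 0.63.
Panel area = 41.535 / 0.63 = 65.9 m².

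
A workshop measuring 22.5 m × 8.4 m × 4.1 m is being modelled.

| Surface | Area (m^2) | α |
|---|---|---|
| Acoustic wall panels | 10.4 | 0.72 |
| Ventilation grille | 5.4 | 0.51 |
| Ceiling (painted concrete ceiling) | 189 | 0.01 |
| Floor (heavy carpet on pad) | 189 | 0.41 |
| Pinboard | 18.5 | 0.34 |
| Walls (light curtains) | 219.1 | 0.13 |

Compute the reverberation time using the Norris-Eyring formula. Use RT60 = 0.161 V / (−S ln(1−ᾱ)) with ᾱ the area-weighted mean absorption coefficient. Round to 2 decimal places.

0.90 s

S = Σ Sᵢ = 631.4 m^2.
Σ(Sᵢαᵢ) = 10.4·0.72 + 5.4·0.51 + 189·0.01 + 189·0.41 + 18.5·0.34 + 219.1·0.13 = 124.395.
ᾱ = 124.395 / 631.4 = 0.1970.
−S·ln(1−ᾱ) = −631.4 × ln(1 − 0.1970) = 138.530.
V = 22.5 × 8.4 × 4.1 = 774.9 m³.
RT60 = 0.161 × 774.9 / 138.530 = 0.90 s.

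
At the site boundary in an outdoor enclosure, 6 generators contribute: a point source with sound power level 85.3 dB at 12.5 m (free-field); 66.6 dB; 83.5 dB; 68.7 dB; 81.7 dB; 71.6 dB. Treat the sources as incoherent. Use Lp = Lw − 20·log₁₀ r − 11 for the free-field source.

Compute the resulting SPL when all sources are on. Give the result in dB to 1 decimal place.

86.0 dB

Source at 12.5 m: Lp = 85.3 − 20·log₁₀(12.5) − 11 = 52.4 dB.
Σ 10^(Lᵢ/10) = 3.984e+08.
Combined level = 10 log₁₀(3.984e+08) = 86.0 dB.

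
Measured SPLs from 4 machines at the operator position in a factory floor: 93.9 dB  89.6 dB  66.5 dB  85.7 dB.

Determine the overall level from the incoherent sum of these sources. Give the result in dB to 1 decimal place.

Sum in the linear (power) domain: Σ 10^(Lᵢ/10) = 10^(93.9/10) + 10^(89.6/10) + 10^(66.5/10) + 10^(85.7/10) = 3.743e+09.
L_total = 10·log₁₀(3.743e+09) = 95.7 dB.

95.7 dB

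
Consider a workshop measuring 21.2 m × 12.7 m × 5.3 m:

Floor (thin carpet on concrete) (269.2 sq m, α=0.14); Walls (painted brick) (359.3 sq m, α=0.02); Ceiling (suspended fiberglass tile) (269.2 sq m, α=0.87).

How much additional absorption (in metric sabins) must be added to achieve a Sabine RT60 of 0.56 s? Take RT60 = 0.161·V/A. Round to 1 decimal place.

Equivalent absorption area: A₁ = 269.2·0.14 + 359.3·0.02 + 269.2·0.87 = 279.078 sq m.
For T = 0.56 s, need A₂ = 0.161·V/T = 0.161·1426.972/0.56 = 410.254 sabins.
Shortfall: 410.254 − 279.078 = 131.2 sabins.

131.2 sabins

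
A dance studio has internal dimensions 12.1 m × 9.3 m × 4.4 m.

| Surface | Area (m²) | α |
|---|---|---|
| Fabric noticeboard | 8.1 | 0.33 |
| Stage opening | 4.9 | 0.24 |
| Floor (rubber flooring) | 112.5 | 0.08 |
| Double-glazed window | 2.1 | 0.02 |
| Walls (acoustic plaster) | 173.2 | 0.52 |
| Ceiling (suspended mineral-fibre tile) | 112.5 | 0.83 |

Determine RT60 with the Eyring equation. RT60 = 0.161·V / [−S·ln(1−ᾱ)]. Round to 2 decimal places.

S = Σ Sᵢ = 413.3 m².
Σ(Sᵢαᵢ) = 8.1·0.33 + 4.9·0.24 + 112.5·0.08 + 2.1·0.02 + 173.2·0.52 + 112.5·0.83 = 196.330.
Mean coefficient ᾱ = A/S = 0.4750.
−S·ln(1−ᾱ) = −413.3 × ln(1 − 0.4750) = 266.313.
V = 12.1 × 9.3 × 4.4 = 495.132 m³.
T = 0.161·V/[−S·ln(1−ᾱ)] = 0.161·495.132/266.313 = 0.30 s.

0.30 sec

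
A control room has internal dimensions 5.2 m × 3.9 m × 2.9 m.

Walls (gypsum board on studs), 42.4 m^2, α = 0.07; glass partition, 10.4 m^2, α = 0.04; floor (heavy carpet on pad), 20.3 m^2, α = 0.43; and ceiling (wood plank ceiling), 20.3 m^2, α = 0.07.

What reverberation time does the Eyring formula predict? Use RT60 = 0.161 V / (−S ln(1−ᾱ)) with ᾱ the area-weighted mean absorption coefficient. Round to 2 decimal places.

0.65 s

S = Σ Sᵢ = 93.4 m^2.
Σ(Sᵢαᵢ) = 42.4·0.07 + 10.4·0.04 + 20.3·0.43 + 20.3·0.07 = 13.534.
Mean coefficient ᾱ = A/S = 0.1449.
−S·ln(1−ᾱ) = −93.4 × ln(1 − 0.1449) = 14.621.
V = 5.2 × 3.9 × 2.9 = 58.812 m³.
T = 0.161·V/[−S·ln(1−ᾱ)] = 0.161·58.812/14.621 = 0.65 s.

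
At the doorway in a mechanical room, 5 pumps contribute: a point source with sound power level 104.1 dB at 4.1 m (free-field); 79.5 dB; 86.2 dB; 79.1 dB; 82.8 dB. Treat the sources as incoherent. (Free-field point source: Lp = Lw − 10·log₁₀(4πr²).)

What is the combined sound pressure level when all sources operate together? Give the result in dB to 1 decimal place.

Source at 4.1 m: Lp = 104.1 − 10·log₁₀(4π·4.1²) = 104.1 − 10·log₁₀(211.241) = 80.9 dB.
Converting to relative power and adding: 10^(80.9/10) + 10^(79.5/10) + 10^(86.2/10) + 10^(79.1/10) + 10^(82.8/10) = 9.009e+08.
Back to dB: 10·log₁₀ Σ = 89.5 dB.

89.5 dB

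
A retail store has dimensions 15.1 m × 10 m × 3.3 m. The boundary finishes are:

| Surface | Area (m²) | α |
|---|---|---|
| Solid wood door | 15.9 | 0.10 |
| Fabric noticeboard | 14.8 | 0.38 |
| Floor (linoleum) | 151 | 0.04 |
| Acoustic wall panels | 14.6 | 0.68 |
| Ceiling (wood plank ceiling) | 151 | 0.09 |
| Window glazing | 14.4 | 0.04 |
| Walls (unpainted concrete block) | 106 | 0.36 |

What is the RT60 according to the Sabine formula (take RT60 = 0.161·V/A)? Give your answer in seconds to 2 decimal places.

Equivalent absorption area: A = 15.9×0.10 + 14.8×0.38 + 151×0.04 + 14.6×0.68 + 151×0.09 + 14.4×0.04 + 106×0.36 = 75.508 m².
Room volume: 498.3 m³.
T = 0.161 V/A = 0.161·498.3/75.508 = 1.06 s.

1.06 sec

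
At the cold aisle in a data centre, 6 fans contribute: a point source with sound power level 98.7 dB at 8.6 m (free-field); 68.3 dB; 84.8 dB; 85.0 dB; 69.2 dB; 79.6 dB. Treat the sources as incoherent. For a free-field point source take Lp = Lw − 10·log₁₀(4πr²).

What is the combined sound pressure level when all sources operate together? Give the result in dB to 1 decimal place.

88.6 dB

Source at 8.6 m: Lp = 98.7 − 10·log₁₀(4π·8.6²) = 98.7 − 10·log₁₀(929.409) = 69.0 dB.
Σ 10^(Lᵢ/10) = 7.324e+08.
Combined level = 10 log₁₀(7.324e+08) = 88.6 dB.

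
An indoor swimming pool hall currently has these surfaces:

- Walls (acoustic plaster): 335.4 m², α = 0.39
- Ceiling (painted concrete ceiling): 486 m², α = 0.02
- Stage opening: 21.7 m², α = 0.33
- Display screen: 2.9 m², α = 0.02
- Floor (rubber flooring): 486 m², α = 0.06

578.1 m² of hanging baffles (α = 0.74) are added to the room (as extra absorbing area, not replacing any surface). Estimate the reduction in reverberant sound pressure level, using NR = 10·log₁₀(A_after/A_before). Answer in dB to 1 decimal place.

Total absorption A_before = 335.4*0.39 + 486*0.02 + 21.7*0.33 + 2.9*0.02 + 486*0.06
  = 130.806 + 9.720 + 7.161 + 0.058 + 29.160 = 176.905 m² sabins.
Added absorption = 578.1 × 0.74 = 427.794 sabins.
New total A_after = 604.699 sabins.
Reduction = 10 log₁₀(A_after/A_before) = 10 log₁₀(3.4182) = 5.3 dB.

5.3 dB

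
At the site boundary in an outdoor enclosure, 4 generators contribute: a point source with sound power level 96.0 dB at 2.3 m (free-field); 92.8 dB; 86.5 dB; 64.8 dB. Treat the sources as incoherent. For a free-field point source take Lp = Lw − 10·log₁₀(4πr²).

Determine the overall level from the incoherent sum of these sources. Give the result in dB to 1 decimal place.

93.8 dB

Source at 2.3 m: Lp = 96.0 − 10·log₁₀(4π·2.3²) = 96.0 − 10·log₁₀(66.476) = 77.8 dB.
Sum in the linear (power) domain: Σ 10^(Lᵢ/10) = 10^(77.8/10) + 10^(92.8/10) + 10^(86.5/10) + 10^(64.8/10) = 2.415e+09.
Back to dB: 10·log₁₀ Σ = 93.8 dB.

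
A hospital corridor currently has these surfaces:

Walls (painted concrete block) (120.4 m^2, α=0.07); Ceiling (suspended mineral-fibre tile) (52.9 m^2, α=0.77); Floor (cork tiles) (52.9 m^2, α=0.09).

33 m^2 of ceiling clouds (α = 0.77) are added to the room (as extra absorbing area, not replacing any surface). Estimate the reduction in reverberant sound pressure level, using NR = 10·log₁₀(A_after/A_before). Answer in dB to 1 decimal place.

1.7 dB

Summing Sᵢαᵢ: 8.428 + 40.733 + 4.761 → A_before = 53.922 sabins.
Added absorption = 33 × 0.77 = 25.410 sabins.
A_after = 53.922 + 25.410 = 79.332 sabins.
NR = 10·log₁₀(79.332/53.922) = 1.7 dB.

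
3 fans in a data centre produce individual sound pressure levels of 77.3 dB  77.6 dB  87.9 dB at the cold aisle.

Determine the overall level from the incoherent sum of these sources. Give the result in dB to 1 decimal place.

88.6 dB

Converting to relative power and adding: 10^(77.3/10) + 10^(77.6/10) + 10^(87.9/10) = 7.278e+08.
L_total = 10·log₁₀(7.278e+08) = 88.6 dB.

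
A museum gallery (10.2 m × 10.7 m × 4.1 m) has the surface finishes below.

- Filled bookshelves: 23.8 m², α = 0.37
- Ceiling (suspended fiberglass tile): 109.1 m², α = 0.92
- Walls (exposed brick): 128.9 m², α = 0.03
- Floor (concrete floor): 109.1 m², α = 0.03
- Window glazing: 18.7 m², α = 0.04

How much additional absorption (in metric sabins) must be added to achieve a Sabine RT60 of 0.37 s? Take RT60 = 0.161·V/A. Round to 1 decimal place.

77.6 sabins

Summing Sᵢαᵢ: 8.806 + 100.372 + 3.867 + 3.273 + 0.748 → A₁ = 117.066 sabins.
Target A₂ = 0.161·447.474/0.37 = 194.712 sabins (V = 447.474 m³).
ΔA = A₂ − A₁ = 194.712 − 117.066 = 77.6 sabins.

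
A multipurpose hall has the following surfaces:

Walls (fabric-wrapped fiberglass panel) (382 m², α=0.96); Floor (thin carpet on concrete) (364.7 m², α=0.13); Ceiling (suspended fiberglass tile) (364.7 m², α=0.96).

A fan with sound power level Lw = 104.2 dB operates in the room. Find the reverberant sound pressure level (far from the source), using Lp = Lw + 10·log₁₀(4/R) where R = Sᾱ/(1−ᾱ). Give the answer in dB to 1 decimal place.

A = 764.243 sabins; S = 1111.4 m².
ᾱ = 0.6876, so room constant R = A/(1−ᾱ) = 2446.360 m².
Lp = 104.2 + 10·log₁₀(4/2446.360) = 104.2 + (-27.86) = 76.3 dB.

76.3 dB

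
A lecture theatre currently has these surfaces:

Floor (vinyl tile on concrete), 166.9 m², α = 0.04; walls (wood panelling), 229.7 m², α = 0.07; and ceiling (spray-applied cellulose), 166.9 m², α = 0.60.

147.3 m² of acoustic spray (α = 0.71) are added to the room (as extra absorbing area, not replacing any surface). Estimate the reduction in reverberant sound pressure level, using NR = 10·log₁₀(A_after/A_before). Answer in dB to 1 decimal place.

Summing Sᵢαᵢ: 6.676 + 16.079 + 100.140 → A_before = 122.895 sabins.
Added absorption = 147.3 × 0.71 = 104.583 sabins.
New total A_after = 227.478 sabins.
Reduction = 10 log₁₀(A_after/A_before) = 10 log₁₀(1.8510) = 2.7 dB.

2.7 dB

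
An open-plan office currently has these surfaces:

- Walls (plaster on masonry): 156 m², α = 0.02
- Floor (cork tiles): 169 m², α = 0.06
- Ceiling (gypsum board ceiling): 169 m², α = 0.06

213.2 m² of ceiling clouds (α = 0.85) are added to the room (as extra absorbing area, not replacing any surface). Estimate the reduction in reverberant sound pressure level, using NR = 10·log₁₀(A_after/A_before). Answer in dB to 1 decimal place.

9.4 dB

Total absorption A_before = 156·0.02 + 169·0.06 + 169·0.06
  = 3.120 + 10.140 + 10.140 = 23.400 m² sabins.
Treatment contributes 213.2·0.85 = 181.220 sabins.
A_after = 23.400 + 181.220 = 204.620 sabins.
NR = 10·log₁₀(204.620/23.400) = 9.4 dB.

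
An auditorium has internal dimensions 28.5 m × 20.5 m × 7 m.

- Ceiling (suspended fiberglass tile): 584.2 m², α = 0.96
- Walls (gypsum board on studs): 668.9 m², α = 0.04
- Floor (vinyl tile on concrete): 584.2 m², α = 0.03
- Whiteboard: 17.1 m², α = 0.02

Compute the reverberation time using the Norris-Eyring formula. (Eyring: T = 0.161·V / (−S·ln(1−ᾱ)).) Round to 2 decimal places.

0.90 s

Total surface area S = 584.2 + 668.9 + 584.2 + 17.1 = 1854.4 m².
Σ(Sᵢαᵢ) = 584.2·0.96 + 668.9·0.04 + 584.2·0.03 + 17.1·0.02 = 605.456.
ᾱ = 605.456 / 1854.4 = 0.3265.
−S·ln(1−ᾱ) = −1854.4 × ln(1 − 0.3265) = 732.984.
V = 28.5 × 20.5 × 7 = 4089.75 m³.
RT60 = 0.161 × 4089.75 / 732.984 = 0.90 s.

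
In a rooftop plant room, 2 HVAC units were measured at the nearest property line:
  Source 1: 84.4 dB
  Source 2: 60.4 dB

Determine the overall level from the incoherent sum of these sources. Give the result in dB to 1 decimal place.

Σ 10^(Lᵢ/10) = 2.765e+08.
Back to dB: 10·log₁₀ Σ = 84.4 dB.

84.4 dB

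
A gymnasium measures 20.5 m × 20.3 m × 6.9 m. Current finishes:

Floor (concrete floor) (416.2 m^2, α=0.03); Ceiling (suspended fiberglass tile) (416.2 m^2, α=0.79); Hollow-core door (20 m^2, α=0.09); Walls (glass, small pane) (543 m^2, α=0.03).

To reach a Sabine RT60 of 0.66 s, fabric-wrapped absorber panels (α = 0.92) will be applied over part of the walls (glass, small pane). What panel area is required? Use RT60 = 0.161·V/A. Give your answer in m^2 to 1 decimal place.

383.2

Summing Sᵢαᵢ: 12.486 + 328.798 + 1.800 + 16.290 → A₁ = 359.374 sabins.
V = 2871.435 m³. Target absorption A₂ = 0.161 × 2871.435 / 0.66 = 700.456 sabins.
Absorption to add: 700.456 − 359.374 = 341.082 sabins.
Net gain per m^2: Δα = 0.92 − 0.03 = 0.89.
Panel area = 341.082 / 0.89 = 383.2 m^2.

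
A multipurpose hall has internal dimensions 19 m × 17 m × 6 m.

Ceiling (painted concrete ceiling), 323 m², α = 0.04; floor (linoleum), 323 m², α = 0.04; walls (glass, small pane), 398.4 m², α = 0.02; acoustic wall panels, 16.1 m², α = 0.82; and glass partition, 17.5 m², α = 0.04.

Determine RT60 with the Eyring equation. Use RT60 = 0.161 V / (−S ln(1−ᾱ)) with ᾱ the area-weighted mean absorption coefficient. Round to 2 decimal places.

6.39 sec

Total surface area S = 323 + 323 + 398.4 + 16.1 + 17.5 = 1078.0 m².
Absorption A = 323·0.04 + 323·0.04 + 398.4·0.02 + 16.1·0.82 + 17.5·0.04 = 47.710 sabins.
Mean coefficient ᾱ = A/S = 0.0443.
Eyring denominator: −S ln(1−ᾱ) = 48.845.
V = 19 × 17 × 6 = 1938 m³.
T = 0.161·V/[−S·ln(1−ᾱ)] = 0.161·1938/48.845 = 6.39 s.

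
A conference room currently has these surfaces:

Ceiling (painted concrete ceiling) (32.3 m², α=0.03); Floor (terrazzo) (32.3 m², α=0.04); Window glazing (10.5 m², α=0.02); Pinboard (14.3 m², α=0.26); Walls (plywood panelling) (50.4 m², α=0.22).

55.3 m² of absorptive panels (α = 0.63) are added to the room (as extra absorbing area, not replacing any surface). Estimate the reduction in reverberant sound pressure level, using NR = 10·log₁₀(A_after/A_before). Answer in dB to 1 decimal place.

Equivalent absorption area: A_before = 32.3×0.03 + 32.3×0.04 + 10.5×0.02 + 14.3×0.26 + 50.4×0.22 = 17.277 m².
Added absorption = 55.3 × 0.63 = 34.839 sabins.
New total A_after = 52.116 sabins.
Reduction = 10 log₁₀(A_after/A_before) = 10 log₁₀(3.0165) = 4.8 dB.

4.8 dB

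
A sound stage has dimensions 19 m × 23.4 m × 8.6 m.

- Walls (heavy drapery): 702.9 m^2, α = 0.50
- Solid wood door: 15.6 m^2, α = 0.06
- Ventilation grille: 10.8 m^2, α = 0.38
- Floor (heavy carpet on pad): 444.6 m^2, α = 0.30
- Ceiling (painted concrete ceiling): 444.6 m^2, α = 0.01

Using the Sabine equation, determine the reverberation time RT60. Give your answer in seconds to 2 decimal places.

Equivalent absorption area: A = 702.9·0.50 + 15.6·0.06 + 10.8·0.38 + 444.6·0.30 + 444.6·0.01 = 494.316 m^2.
Room volume: 3823.56 m³.
Sabine: RT60 = 0.161 × 3823.56 / 494.316 = 1.25 s.

1.25 sec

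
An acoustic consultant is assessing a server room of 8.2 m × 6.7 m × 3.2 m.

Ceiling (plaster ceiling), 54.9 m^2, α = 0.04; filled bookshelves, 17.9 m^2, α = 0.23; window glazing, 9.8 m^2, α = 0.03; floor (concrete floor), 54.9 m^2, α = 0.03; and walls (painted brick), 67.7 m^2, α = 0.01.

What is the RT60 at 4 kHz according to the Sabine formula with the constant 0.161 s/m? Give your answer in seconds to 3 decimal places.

3.169 seconds

Equivalent absorption area: A = 54.9*0.04 + 17.9*0.23 + 9.8*0.03 + 54.9*0.03 + 67.7*0.01 = 8.931 m^2.
Volume V = 8.2 × 6.7 × 3.2 = 175.808 m³.
T = 0.161 V/A = 0.161·175.808/8.931 = 3.169 s.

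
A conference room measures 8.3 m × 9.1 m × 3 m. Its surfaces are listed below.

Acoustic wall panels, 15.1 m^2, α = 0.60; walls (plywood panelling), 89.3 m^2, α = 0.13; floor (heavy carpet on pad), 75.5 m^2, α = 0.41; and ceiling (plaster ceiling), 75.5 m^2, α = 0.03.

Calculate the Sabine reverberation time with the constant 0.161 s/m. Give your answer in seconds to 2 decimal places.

Total absorption A = 15.1*0.60 + 89.3*0.13 + 75.5*0.41 + 75.5*0.03
  = 9.060 + 11.609 + 30.955 + 2.265 = 53.889 m^2 sabins.
Room volume: 226.59 m³.
Sabine: RT60 = 0.161 × 226.59 / 53.889 = 0.68 s.

0.68 sec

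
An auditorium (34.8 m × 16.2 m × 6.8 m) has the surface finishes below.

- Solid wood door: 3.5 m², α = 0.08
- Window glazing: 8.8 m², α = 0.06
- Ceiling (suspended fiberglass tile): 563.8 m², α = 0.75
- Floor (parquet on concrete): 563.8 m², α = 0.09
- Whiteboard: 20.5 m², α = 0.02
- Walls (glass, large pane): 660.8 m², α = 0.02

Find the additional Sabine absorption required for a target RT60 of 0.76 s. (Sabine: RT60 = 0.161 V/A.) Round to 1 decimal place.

324.1 sabins

Equivalent absorption area: A₁ = 3.5·0.08 + 8.8·0.06 + 563.8·0.75 + 563.8·0.09 + 20.5·0.02 + 660.8·0.02 = 488.026 m².
V = 3833.568 m³. Required absorption A₂ = 0.161 × 3833.568 / 0.76 = 812.111 sabins.
ΔA = A₂ − A₁ = 812.111 − 488.026 = 324.1 sabins.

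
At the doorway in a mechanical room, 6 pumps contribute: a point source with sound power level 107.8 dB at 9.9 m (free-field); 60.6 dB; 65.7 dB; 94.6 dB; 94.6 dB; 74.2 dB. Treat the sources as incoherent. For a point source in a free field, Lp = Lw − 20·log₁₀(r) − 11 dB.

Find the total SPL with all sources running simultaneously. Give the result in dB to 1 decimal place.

Source at 9.9 m: Lp = 107.8 − 20·log₁₀(9.9) − 11 = 76.9 dB.
Converting to relative power and adding: 10^(76.9/10) + 10^(60.6/10) + 10^(65.7/10) + 10^(94.6/10) + 10^(94.6/10) + 10^(74.2/10) = 5.848e+09.
Back to dB: 10·log₁₀ Σ = 97.7 dB.

97.7 dB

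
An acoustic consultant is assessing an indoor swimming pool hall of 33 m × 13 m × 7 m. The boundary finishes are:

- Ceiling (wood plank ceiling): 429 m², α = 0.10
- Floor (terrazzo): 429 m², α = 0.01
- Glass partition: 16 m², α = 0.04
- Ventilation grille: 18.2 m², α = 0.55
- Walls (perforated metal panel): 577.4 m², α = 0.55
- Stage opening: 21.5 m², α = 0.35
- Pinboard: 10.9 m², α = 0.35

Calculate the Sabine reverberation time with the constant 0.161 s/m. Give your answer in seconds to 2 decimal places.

Equivalent absorption area: A = 429×0.10 + 429×0.01 + 16×0.04 + 18.2×0.55 + 577.4×0.55 + 21.5×0.35 + 10.9×0.35 = 386.750 m².
Room volume: 3003 m³.
Sabine: RT60 = 0.161 × 3003 / 386.750 = 1.25 s.

1.25 s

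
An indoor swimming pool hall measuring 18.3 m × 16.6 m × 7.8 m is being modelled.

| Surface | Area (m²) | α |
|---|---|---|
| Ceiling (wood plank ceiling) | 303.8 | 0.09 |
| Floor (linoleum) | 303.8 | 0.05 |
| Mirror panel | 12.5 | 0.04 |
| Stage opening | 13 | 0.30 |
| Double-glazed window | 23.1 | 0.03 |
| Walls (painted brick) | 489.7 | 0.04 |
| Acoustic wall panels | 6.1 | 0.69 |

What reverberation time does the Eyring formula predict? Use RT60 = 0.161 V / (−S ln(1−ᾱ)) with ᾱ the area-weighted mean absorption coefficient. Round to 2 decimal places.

Total surface area S = 303.8 + 303.8 + 12.5 + 13 + 23.1 + 489.7 + 6.1 = 1152.0 m².
Absorption A = 303.8×0.09 + 303.8×0.05 + 12.5×0.04 + 13×0.30 + 23.1×0.03 + 489.7×0.04 + 6.1×0.69 = 71.422 sabins.
ᾱ = 71.422 / 1152.0 = 0.0620.
−S·ln(1−ᾱ) = −1152.0 × ln(1 − 0.0620) = 73.734.
V = 18.3 × 16.6 × 7.8 = 2369.484 m³.
T = 0.161·V/[−S·ln(1−ᾱ)] = 0.161·2369.484/73.734 = 5.17 s.

5.17 sec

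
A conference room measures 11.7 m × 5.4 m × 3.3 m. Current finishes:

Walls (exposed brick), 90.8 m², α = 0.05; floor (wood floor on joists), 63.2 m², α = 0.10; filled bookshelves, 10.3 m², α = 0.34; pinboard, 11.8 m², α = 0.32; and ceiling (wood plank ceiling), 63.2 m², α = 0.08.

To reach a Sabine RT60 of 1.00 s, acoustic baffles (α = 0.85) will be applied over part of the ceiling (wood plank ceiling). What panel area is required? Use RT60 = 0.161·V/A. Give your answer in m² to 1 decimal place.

13.5

Total absorption A₁ = 90.8·0.05 + 63.2·0.10 + 10.3·0.34 + 11.8·0.32 + 63.2·0.08
  = 4.540 + 6.320 + 3.502 + 3.776 + 5.056 = 23.194 m² sabins.
Required A₂ = 0.161·208.494/1.00 = 33.568 sabins.
Absorption to add: 33.568 − 23.194 = 10.374 sabins.
Net gain per m²: Δα = 0.85 − 0.08 = 0.77.
Panel area = 10.374 / 0.77 = 13.5 m².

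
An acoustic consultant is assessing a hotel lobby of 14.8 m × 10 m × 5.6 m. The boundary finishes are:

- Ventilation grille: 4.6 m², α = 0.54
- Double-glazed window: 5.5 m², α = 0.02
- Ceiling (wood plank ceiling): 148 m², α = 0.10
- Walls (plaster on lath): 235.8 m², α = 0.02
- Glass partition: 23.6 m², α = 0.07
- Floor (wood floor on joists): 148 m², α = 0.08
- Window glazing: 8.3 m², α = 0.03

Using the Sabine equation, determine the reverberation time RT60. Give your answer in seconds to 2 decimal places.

3.72 s

Summing Sᵢαᵢ: 2.484 + 0.110 + 14.800 + 4.716 + 1.652 + 11.840 + 0.249 → A = 35.851 sabins.
Volume V = 14.8 × 10 × 5.6 = 828.8 m³.
RT60 = 0.161 · V / A = 0.161 × 828.8 / 35.851 = 3.72 s.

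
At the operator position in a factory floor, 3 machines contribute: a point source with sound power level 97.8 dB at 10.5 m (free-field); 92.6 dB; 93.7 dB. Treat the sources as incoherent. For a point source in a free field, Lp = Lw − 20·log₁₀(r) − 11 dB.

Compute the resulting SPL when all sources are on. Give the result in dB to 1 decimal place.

96.2 dB

Source at 10.5 m: Lp = 97.8 − 20·log₁₀(10.5) − 11 = 66.4 dB.
Σ 10^(Lᵢ/10) = 4.168e+09.
Combined level = 10 log₁₀(4.168e+09) = 96.2 dB.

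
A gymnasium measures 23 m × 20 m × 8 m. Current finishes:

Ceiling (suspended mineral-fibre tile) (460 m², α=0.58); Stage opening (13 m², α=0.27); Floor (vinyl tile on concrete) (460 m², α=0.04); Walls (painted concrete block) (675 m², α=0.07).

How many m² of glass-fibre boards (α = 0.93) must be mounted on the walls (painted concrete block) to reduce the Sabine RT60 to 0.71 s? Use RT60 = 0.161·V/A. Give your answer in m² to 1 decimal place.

579.7

Equivalent absorption area: A₁ = 460·0.58 + 13·0.27 + 460·0.04 + 675·0.07 = 335.960 m².
Required A₂ = 0.161·3680/0.71 = 834.479 sabins.
Absorption to add: 834.479 − 335.960 = 498.519 sabins.
Net gain per m²: Δα = 0.93 − 0.07 = 0.86.
Panel area = 498.519 / 0.86 = 579.7 m².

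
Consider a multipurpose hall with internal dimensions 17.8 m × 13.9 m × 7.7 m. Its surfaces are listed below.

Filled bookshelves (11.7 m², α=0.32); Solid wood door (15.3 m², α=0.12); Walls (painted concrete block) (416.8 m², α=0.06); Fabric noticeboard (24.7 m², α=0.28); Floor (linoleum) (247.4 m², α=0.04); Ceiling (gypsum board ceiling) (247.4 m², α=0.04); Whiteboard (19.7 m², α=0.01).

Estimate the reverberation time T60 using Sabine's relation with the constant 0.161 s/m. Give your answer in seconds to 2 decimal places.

Total absorption A = 11.7*0.32 + 15.3*0.12 + 416.8*0.06 + 24.7*0.28 + 247.4*0.04 + 247.4*0.04 + 19.7*0.01
  = 3.744 + 1.836 + 25.008 + 6.916 + 9.896 + 9.896 + 0.197 = 57.493 m² sabins.
Room volume: 1905.134 m³.
Sabine: RT60 = 0.161 × 1905.134 / 57.493 = 5.34 s.

5.34 s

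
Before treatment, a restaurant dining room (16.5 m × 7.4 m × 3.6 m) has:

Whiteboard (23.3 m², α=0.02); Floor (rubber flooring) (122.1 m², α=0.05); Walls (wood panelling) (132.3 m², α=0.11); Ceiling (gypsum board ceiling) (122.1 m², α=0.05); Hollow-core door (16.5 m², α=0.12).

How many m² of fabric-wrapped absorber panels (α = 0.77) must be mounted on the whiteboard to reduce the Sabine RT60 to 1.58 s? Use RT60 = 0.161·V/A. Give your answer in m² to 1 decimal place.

20.8

Total absorption A₁ = 23.3×0.02 + 122.1×0.05 + 132.3×0.11 + 122.1×0.05 + 16.5×0.12
  = 0.466 + 6.105 + 14.553 + 6.105 + 1.980 = 29.209 m² sabins.
Required A₂ = 0.161·439.56/1.58 = 44.791 sabins.
Absorption to add: 44.791 − 29.209 = 15.582 sabins.
Net gain per m²: Δα = 0.77 − 0.02 = 0.75.
Area = ΔA/Δα = 15.582/0.75 = 20.8 m².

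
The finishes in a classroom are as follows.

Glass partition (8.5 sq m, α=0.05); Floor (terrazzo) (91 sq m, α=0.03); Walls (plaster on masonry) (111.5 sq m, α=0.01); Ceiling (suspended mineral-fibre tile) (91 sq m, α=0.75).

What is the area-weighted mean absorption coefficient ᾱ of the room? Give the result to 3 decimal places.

S = Σ Sᵢ = 8.5 + 91 + 111.5 + 91 = 302.0 sq m.
A = 8.5*0.05 + 91*0.03 + 111.5*0.01 + 91*0.75 = 72.520 sabins.
ᾱ = A/S = 0.240.

0.240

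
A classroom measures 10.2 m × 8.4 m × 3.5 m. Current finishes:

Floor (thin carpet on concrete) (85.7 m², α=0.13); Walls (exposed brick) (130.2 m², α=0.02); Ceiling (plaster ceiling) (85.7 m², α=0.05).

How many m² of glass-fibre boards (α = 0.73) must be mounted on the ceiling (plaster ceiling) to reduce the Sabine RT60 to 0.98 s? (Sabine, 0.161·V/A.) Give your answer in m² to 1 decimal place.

Total absorption A₁ = 85.7×0.13 + 130.2×0.02 + 85.7×0.05
  = 11.141 + 2.604 + 4.285 = 18.030 m² sabins.
V = 299.88 m³. Target absorption A₂ = 0.161 × 299.88 / 0.98 = 49.266 sabins.
ΔA needed = 49.266 − 18.030 = 31.236 sabins.
Net gain per m²: Δα = 0.73 − 0.05 = 0.68.
Panel area = 31.236 / 0.68 = 45.9 m².

45.9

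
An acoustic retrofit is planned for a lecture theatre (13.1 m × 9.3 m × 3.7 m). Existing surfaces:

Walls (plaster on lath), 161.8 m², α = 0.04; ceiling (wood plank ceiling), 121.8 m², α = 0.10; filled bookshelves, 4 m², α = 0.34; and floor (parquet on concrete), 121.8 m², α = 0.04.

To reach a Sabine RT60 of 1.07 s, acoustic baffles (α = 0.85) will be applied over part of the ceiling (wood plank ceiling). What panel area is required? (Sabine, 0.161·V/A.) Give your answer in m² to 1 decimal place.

Summing Sᵢαᵢ: 6.472 + 12.180 + 1.360 + 4.872 → A₁ = 24.884 sabins.
Required A₂ = 0.161·450.771/1.07 = 67.826 sabins.
Absorption to add: 67.826 − 24.884 = 42.942 sabins.
Each m² of panel replacing the ceiling (wood plank ceiling) adds (0.85 − 0.10) = 0.75 sabins.
Area = ΔA/Δα = 42.942/0.75 = 57.3 m².

57.3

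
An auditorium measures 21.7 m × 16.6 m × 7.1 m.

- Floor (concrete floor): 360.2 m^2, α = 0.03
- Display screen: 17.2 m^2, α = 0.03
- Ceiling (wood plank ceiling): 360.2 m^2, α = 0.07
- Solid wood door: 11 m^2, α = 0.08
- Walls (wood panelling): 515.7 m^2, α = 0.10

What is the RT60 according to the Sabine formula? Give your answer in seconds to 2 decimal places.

Summing Sᵢαᵢ: 10.806 + 0.516 + 25.214 + 0.880 + 51.570 → A = 88.986 sabins.
Room volume: 2557.562 m³.
T = 0.161 V/A = 0.161·2557.562/88.986 = 4.63 s.

4.63 sec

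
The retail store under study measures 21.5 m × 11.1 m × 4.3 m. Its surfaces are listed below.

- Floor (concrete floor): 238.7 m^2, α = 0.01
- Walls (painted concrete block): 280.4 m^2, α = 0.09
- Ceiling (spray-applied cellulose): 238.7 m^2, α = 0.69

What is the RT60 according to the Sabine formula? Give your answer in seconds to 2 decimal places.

0.86 s

Summing Sᵢαᵢ: 2.387 + 25.236 + 164.703 → A = 192.326 sabins.
Volume V = 21.5 × 11.1 × 4.3 = 1026.195 m³.
RT60 = 0.161 · V / A = 0.161 × 1026.195 / 192.326 = 0.86 s.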